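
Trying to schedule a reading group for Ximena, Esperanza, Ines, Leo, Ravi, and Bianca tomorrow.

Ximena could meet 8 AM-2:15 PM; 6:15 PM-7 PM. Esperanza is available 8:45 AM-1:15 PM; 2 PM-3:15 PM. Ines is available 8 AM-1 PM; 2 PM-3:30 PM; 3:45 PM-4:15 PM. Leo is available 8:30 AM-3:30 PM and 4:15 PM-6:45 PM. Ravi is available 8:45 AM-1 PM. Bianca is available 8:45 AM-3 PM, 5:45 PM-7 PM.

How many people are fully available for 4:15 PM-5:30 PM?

1

Leo can make the full 16:15-17:30 slot — that's 1.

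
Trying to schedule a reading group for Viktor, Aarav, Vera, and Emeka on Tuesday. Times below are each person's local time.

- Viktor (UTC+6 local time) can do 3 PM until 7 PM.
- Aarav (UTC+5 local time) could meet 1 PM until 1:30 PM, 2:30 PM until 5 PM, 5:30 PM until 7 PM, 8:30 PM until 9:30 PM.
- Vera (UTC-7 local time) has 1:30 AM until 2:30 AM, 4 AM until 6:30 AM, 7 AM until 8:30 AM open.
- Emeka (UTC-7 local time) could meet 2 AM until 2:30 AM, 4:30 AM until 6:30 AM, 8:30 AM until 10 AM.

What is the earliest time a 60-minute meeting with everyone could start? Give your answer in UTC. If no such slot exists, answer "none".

Viktor in UTC: 09:00-13:00 (subtract 6h to convert from UTC+6).
Aarav in UTC: 08:00-08:30, 09:30-12:00, 12:30-14:00, 15:30-16:30 (subtract 5h to convert from UTC+5).
Vera in UTC: 08:30-09:30, 11:00-13:30, 14:00-15:30 (add 7h to convert from UTC-7).
Emeka in UTC: 09:00-09:30, 11:30-13:30, 15:30-17:00 (add 7h to convert from UTC-7).
Viktor ∩ Aarav: 09:30-12:00, 12:30-13:00.
Viktor ∩ Aarav ∩ Vera: 11:00-12:00, 12:30-13:00.
Viktor ∩ Aarav ∩ Vera ∩ Emeka: 11:30-12:00, 12:30-13:00.
No common window is at least 60 minutes long.

none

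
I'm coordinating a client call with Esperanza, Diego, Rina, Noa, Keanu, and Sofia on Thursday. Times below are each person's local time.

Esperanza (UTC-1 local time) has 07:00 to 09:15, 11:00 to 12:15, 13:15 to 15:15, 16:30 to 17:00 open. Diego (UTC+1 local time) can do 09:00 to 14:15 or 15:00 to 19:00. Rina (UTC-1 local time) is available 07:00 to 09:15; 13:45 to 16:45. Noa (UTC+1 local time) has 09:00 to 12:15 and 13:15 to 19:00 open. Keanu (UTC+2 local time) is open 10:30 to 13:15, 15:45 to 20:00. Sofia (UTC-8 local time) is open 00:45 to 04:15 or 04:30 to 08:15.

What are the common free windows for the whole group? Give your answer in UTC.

Esperanza in UTC: 08:00-10:15, 12:00-13:15, 14:15-16:15, 17:30-18:00 (add 1h to convert from UTC-1).
Diego in UTC: 08:00-13:15, 14:00-18:00 (subtract 1h to convert from UTC+1).
Rina in UTC: 08:00-10:15, 14:45-17:45 (add 1h to convert from UTC-1).
Noa in UTC: 08:00-11:15, 12:15-18:00 (subtract 1h to convert from UTC+1).
Keanu in UTC: 08:30-11:15, 13:45-18:00 (subtract 2h to convert from UTC+2).
Sofia in UTC: 08:45-12:15, 12:30-16:15 (add 8h to convert from UTC-8).
Esperanza ∩ Diego: 08:00-10:15, 12:00-13:15, 14:15-16:15, 17:30-18:00.
Esperanza ∩ Diego ∩ Rina: 08:00-10:15, 14:45-16:15, 17:30-17:45.
Esperanza ∩ Diego ∩ Rina ∩ Noa: 08:00-10:15, 14:45-16:15, 17:30-17:45.
Esperanza ∩ Diego ∩ Rina ∩ Noa ∩ Keanu: 08:30-10:15, 14:45-16:15, 17:30-17:45.
Esperanza ∩ Diego ∩ Rina ∩ Noa ∩ Keanu ∩ Sofia: 08:45-10:15, 14:45-16:15.

08:45-10:15, 14:45-16:15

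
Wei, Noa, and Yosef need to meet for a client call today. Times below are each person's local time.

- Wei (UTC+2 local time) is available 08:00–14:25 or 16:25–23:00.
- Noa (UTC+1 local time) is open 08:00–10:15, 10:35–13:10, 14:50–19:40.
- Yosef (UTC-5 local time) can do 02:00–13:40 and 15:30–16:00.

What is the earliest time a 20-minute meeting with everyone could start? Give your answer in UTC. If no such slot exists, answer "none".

Wei in UTC: 06:00-12:25, 14:25-21:00 (subtract 2h to convert from UTC+2).
Noa in UTC: 07:00-09:15, 09:35-12:10, 13:50-18:40 (subtract 1h to convert from UTC+1).
Yosef in UTC: 07:00-18:40, 20:30-21:00 (add 5h to convert from UTC-5).
Wei ∩ Noa: 07:00-09:15, 09:35-12:10, 14:25-18:40.
Wei ∩ Noa ∩ Yosef: 07:00-09:15, 09:35-12:10, 14:25-18:40.
Those are the intersection windows.
The first common window of at least 20 minutes is 07:00-09:15, so the earliest start is 07:00.

07:00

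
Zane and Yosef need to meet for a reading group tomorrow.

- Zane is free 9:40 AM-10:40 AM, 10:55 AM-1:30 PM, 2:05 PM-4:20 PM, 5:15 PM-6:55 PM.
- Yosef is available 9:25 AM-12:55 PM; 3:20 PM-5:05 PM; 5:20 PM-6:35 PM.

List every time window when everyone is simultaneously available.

Zane ∩ Yosef: 09:40-10:40, 10:55-12:55, 15:20-16:20, 17:20-18:35.

09:40-10:40, 10:55-12:55, 15:20-16:20, 17:20-18:35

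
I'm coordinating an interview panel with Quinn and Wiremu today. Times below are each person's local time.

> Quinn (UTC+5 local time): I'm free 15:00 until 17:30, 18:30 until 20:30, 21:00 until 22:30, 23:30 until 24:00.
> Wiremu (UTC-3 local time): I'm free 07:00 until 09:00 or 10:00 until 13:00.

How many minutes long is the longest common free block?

120

Quinn in UTC: 10:00-12:30, 13:30-15:30, 16:00-17:30, 18:30-19:00 (subtract 5h to convert from UTC+5).
Wiremu in UTC: 10:00-12:00, 13:00-16:00 (add 3h to convert from UTC-3).
Quinn ∩ Wiremu: 10:00-12:00, 13:30-15:30.
Those are the intersection windows.
The longest is 10:00-12:00 at 120 minutes.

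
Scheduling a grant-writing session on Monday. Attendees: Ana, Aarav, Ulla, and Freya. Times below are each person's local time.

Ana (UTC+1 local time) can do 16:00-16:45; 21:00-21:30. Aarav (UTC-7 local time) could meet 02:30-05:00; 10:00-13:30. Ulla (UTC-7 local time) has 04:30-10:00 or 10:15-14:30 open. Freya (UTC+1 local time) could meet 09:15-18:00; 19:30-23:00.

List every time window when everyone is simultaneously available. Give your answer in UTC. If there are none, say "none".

Ana in UTC: 15:00-15:45, 20:00-20:30 (subtract 1h to convert from UTC+1).
Aarav in UTC: 09:30-12:00, 17:00-20:30 (add 7h to convert from UTC-7).
Ulla in UTC: 11:30-17:00, 17:15-21:30 (add 7h to convert from UTC-7).
Freya in UTC: 08:15-17:00, 18:30-22:00 (subtract 1h to convert from UTC+1).
Ana ∩ Aarav: 20:00-20:30.
Ana ∩ Aarav ∩ Ulla: 20:00-20:30.
Ana ∩ Aarav ∩ Ulla ∩ Freya: 20:00-20:30.
Those are the intersection windows.

20:00-20:30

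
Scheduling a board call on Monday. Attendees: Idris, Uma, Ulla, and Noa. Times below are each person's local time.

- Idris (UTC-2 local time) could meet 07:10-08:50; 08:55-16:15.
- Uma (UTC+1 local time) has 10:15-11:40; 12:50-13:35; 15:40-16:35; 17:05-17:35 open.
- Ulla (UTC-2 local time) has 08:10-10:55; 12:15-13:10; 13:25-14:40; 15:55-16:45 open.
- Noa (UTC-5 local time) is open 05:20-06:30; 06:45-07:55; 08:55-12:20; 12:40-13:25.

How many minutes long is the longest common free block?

Idris in UTC: 09:10-10:50, 10:55-18:15 (add 2h to convert from UTC-2).
Uma in UTC: 09:15-10:40, 11:50-12:35, 14:40-15:35, 16:05-16:35 (subtract 1h to convert from UTC+1).
Ulla in UTC: 10:10-12:55, 14:15-15:10, 15:25-16:40, 17:55-18:45 (add 2h to convert from UTC-2).
Noa in UTC: 10:20-11:30, 11:45-12:55, 13:55-17:20, 17:40-18:25 (add 5h to convert from UTC-5).
Idris ∩ Uma: 09:15-10:40, 11:50-12:35, 14:40-15:35, 16:05-16:35.
Idris ∩ Uma ∩ Ulla: 10:10-10:40, 11:50-12:35, 14:40-15:10, 15:25-15:35, 16:05-16:35.
Idris ∩ Uma ∩ Ulla ∩ Noa: 10:20-10:40, 11:50-12:35, 14:40-15:10, 15:25-15:35, 16:05-16:35.
So the common availability across everyone is 10:20-10:40, 11:50-12:35, 14:40-15:10, 15:25-15:35, 16:05-16:35.
The longest is 11:50-12:35 at 45 minutes.

45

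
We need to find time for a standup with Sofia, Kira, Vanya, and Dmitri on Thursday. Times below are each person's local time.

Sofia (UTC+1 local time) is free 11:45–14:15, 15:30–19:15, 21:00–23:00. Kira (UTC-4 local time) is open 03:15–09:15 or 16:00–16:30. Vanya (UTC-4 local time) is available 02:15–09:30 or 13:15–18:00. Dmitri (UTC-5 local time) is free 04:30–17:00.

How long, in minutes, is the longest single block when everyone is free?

Sofia in UTC: 10:45-13:15, 14:30-18:15, 20:00-22:00 (subtract 1h to convert from UTC+1).
Kira in UTC: 07:15-13:15, 20:00-20:30 (add 4h to convert from UTC-4).
Vanya in UTC: 06:15-13:30, 17:15-22:00 (add 4h to convert from UTC-4).
Dmitri in UTC: 09:30-22:00 (add 5h to convert from UTC-5).
Sofia ∩ Kira: 10:45-13:15, 20:00-20:30.
Sofia ∩ Kira ∩ Vanya: 10:45-13:15, 20:00-20:30.
Sofia ∩ Kira ∩ Vanya ∩ Dmitri: 10:45-13:15, 20:00-20:30.
So the common availability across everyone is 10:45-13:15, 20:00-20:30.
The longest is 10:45-13:15 at 150 minutes.

150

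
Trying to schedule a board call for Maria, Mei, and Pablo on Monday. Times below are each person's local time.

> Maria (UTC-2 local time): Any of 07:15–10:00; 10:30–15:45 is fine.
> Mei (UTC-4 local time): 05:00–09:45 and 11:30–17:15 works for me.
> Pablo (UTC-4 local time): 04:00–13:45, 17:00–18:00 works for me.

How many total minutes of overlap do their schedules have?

Maria in UTC: 09:15-12:00, 12:30-17:45 (add 2h to convert from UTC-2).
Mei in UTC: 09:00-13:45, 15:30-21:15 (add 4h to convert from UTC-4).
Pablo in UTC: 08:00-17:45, 21:00-22:00 (add 4h to convert from UTC-4).
Maria ∩ Mei: 09:15-12:00, 12:30-13:45, 15:30-17:45.
Maria ∩ Mei ∩ Pablo: 09:15-12:00, 12:30-13:45, 15:30-17:45.
Summing the common windows: 165 + 75 + 135 = 375 minutes.

375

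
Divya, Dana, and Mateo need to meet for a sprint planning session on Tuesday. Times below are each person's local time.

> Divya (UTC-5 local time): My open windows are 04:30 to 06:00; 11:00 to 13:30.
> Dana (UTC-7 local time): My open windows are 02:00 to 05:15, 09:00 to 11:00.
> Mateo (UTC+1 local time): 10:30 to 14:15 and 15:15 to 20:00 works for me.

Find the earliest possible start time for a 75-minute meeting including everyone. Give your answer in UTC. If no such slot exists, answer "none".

Divya in UTC: 09:30-11:00, 16:00-18:30 (add 5h to convert from UTC-5).
Dana in UTC: 09:00-12:15, 16:00-18:00 (add 7h to convert from UTC-7).
Mateo in UTC: 09:30-13:15, 14:15-19:00 (subtract 1h to convert from UTC+1).
Divya ∩ Dana: 09:30-11:00, 16:00-18:00.
Divya ∩ Dana ∩ Mateo: 09:30-11:00, 16:00-18:00.
The first common window of at least 75 minutes is 09:30-11:00, so the earliest start is 09:30.

09:30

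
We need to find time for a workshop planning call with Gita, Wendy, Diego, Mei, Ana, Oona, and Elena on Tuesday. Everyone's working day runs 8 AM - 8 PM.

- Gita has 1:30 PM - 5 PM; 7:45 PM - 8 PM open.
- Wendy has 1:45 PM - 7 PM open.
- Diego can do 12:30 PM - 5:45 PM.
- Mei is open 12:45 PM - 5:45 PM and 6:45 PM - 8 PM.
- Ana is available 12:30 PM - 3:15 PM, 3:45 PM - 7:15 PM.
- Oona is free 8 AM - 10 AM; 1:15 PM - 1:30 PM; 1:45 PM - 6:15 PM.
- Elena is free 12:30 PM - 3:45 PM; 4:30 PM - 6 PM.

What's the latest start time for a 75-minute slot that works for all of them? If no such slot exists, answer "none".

Gita ∩ Wendy: 13:45-17:00.
Gita ∩ Wendy ∩ Diego: 13:45-17:00.
Gita ∩ Wendy ∩ Diego ∩ Mei: 13:45-17:00.
Gita ∩ Wendy ∩ Diego ∩ Mei ∩ Ana: 13:45-15:15, 15:45-17:00.
Gita ∩ Wendy ∩ Diego ∩ Mei ∩ Ana ∩ Oona: 13:45-15:15, 15:45-17:00.
Gita ∩ Wendy ∩ Diego ∩ Mei ∩ Ana ∩ Oona ∩ Elena: 13:45-15:15, 16:30-17:00.
The last common window of at least 75 minutes is 13:45-15:15; a 75-minute meeting can start as late as 14:00 and still end by 15:15.

14:00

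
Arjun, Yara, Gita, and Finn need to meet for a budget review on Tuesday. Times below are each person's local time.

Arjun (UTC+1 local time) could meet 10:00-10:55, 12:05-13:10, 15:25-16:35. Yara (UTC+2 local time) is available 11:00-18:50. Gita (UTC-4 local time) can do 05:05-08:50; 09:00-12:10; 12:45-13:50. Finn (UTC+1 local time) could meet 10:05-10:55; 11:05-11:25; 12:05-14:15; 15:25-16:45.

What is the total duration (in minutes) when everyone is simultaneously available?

185

Arjun in UTC: 09:00-09:55, 11:05-12:10, 14:25-15:35 (subtract 1h to convert from UTC+1).
Yara in UTC: 09:00-16:50 (subtract 2h to convert from UTC+2).
Gita in UTC: 09:05-12:50, 13:00-16:10, 16:45-17:50 (add 4h to convert from UTC-4).
Finn in UTC: 09:05-09:55, 10:05-10:25, 11:05-13:15, 14:25-15:45 (subtract 1h to convert from UTC+1).
Arjun ∩ Yara: 09:00-09:55, 11:05-12:10, 14:25-15:35.
Arjun ∩ Yara ∩ Gita: 09:05-09:55, 11:05-12:10, 14:25-15:35.
Arjun ∩ Yara ∩ Gita ∩ Finn: 09:05-09:55, 11:05-12:10, 14:25-15:35.
So the common availability across everyone is 09:05-09:55, 11:05-12:10, 14:25-15:35.
Summing the common windows: 50 + 65 + 70 = 185 minutes.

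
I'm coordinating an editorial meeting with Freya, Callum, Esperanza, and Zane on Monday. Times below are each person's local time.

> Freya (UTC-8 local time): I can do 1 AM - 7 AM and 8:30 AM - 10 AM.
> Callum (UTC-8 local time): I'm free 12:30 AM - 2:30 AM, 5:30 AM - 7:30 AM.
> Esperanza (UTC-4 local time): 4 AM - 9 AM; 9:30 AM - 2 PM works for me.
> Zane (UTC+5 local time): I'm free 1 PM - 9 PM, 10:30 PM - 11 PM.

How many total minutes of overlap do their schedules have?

Freya in UTC: 09:00-15:00, 16:30-18:00 (add 8h to convert from UTC-8).
Callum in UTC: 08:30-10:30, 13:30-15:30 (add 8h to convert from UTC-8).
Esperanza in UTC: 08:00-13:00, 13:30-18:00 (add 4h to convert from UTC-4).
Zane in UTC: 08:00-16:00, 17:30-18:00 (subtract 5h to convert from UTC+5).
Freya ∩ Callum: 09:00-10:30, 13:30-15:00.
Freya ∩ Callum ∩ Esperanza: 09:00-10:30, 13:30-15:00.
Freya ∩ Callum ∩ Esperanza ∩ Zane: 09:00-10:30, 13:30-15:00.
Summing the common windows: 90 + 90 = 180 minutes.

180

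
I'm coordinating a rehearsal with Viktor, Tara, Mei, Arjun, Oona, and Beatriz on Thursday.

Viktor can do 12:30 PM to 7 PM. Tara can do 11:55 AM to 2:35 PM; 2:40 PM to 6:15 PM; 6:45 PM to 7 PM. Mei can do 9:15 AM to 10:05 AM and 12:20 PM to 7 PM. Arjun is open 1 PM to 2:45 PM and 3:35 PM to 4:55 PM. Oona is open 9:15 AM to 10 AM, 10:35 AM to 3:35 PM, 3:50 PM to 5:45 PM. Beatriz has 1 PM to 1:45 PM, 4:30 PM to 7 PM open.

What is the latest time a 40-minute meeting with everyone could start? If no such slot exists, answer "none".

13:05

Viktor ∩ Tara: 12:30-14:35, 14:40-18:15, 18:45-19:00.
Viktor ∩ Tara ∩ Mei: 12:30-14:35, 14:40-18:15, 18:45-19:00.
Viktor ∩ Tara ∩ Mei ∩ Arjun: 13:00-14:35, 14:40-14:45, 15:35-16:55.
Viktor ∩ Tara ∩ Mei ∩ Arjun ∩ Oona: 13:00-14:35, 14:40-14:45, 15:50-16:55.
Viktor ∩ Tara ∩ Mei ∩ Arjun ∩ Oona ∩ Beatriz: 13:00-13:45, 16:30-16:55.
The last common window of at least 40 minutes is 13:00-13:45; a 40-minute meeting can start as late as 13:05 and still end by 13:45.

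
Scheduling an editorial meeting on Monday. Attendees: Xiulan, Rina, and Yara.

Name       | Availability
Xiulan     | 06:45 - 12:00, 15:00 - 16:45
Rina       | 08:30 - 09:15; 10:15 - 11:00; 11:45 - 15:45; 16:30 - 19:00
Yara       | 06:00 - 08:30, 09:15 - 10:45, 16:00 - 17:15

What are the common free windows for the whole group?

Xiulan ∩ Rina: 08:30-09:15, 10:15-11:00, 11:45-12:00, 15:00-15:45, 16:30-16:45.
Xiulan ∩ Rina ∩ Yara: 10:15-10:45, 16:30-16:45.

10:15-10:45, 16:30-16:45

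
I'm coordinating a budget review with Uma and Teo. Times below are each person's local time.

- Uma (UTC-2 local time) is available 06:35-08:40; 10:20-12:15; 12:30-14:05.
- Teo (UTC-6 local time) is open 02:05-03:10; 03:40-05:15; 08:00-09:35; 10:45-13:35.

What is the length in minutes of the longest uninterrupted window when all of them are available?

65

Uma in UTC: 08:35-10:40, 12:20-14:15, 14:30-16:05 (add 2h to convert from UTC-2).
Teo in UTC: 08:05-09:10, 09:40-11:15, 14:00-15:35, 16:45-19:35 (add 6h to convert from UTC-6).
Uma ∩ Teo: 08:35-09:10, 09:40-10:40, 14:00-14:15, 14:30-15:35.
The longest is 14:30-15:35 at 65 minutes.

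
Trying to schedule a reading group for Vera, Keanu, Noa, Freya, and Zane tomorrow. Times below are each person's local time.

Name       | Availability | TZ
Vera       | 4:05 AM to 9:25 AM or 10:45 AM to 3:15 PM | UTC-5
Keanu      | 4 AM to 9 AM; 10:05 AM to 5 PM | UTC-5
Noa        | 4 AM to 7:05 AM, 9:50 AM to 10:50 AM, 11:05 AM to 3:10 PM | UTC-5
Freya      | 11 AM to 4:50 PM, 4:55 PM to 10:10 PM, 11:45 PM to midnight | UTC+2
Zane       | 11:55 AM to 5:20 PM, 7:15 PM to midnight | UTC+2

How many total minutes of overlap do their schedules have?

Vera in UTC: 09:05-14:25, 15:45-20:15 (add 5h to convert from UTC-5).
Keanu in UTC: 09:00-14:00, 15:05-22:00 (add 5h to convert from UTC-5).
Noa in UTC: 09:00-12:05, 14:50-15:50, 16:05-20:10 (add 5h to convert from UTC-5).
Freya in UTC: 09:00-14:50, 14:55-20:10, 21:45-22:00 (subtract 2h to convert from UTC+2).
Zane in UTC: 09:55-15:20, 17:15-22:00 (subtract 2h to convert from UTC+2).
Vera ∩ Keanu: 09:05-14:00, 15:45-20:15.
Vera ∩ Keanu ∩ Noa: 09:05-12:05, 15:45-15:50, 16:05-20:10.
Vera ∩ Keanu ∩ Noa ∩ Freya: 09:05-12:05, 15:45-15:50, 16:05-20:10.
Vera ∩ Keanu ∩ Noa ∩ Freya ∩ Zane: 09:55-12:05, 17:15-20:10.
So the common availability across everyone is 09:55-12:05, 17:15-20:10.
Summing the common windows: 130 + 175 = 305 minutes.

305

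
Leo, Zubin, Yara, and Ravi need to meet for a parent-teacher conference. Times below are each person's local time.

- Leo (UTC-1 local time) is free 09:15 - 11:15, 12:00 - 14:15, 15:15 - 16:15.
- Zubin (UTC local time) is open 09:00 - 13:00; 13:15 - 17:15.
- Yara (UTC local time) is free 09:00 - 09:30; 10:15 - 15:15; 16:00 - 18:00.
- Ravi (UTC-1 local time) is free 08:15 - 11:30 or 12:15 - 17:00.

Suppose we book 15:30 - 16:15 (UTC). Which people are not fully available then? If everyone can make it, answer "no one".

Leo, Yara

Leo in UTC: 10:15-12:15, 13:00-15:15, 16:15-17:15 (add 1h to convert from UTC-1).
Zubin in UTC: 09:00-13:00, 13:15-17:15.
Yara in UTC: 09:00-09:30, 10:15-15:15, 16:00-18:00.
Ravi in UTC: 09:15-12:30, 13:15-18:00 (add 1h to convert from UTC-1).
Leo: not fully free for 15:30-16:15. Zubin: free for 15:30-16:15. Yara: not fully free for 15:30-16:15. Ravi: free for 15:30-16:15.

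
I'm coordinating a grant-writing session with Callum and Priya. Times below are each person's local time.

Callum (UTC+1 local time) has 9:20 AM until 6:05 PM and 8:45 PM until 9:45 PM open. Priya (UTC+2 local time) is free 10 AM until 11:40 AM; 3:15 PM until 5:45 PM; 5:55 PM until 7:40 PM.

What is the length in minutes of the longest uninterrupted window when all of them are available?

Callum in UTC: 08:20-17:05, 19:45-20:45 (subtract 1h to convert from UTC+1).
Priya in UTC: 08:00-09:40, 13:15-15:45, 15:55-17:40 (subtract 2h to convert from UTC+2).
Callum ∩ Priya: 08:20-09:40, 13:15-15:45, 15:55-17:05.
Those are the intersection windows.
The longest is 13:15-15:45 at 150 minutes.

150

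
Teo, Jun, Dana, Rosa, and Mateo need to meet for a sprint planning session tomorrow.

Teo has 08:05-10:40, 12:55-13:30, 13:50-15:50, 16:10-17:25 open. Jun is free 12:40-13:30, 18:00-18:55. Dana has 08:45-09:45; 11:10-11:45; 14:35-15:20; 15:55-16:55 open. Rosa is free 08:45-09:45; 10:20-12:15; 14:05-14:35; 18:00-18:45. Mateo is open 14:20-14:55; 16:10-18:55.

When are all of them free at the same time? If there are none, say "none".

Teo ∩ Jun: 12:55-13:30.
Teo ∩ Jun ∩ Dana: ∅.
Teo ∩ Jun ∩ Dana ∩ Rosa: ∅.
Teo ∩ Jun ∩ Dana ∩ Rosa ∩ Mateo: ∅.
There is no time when everyone is free.

none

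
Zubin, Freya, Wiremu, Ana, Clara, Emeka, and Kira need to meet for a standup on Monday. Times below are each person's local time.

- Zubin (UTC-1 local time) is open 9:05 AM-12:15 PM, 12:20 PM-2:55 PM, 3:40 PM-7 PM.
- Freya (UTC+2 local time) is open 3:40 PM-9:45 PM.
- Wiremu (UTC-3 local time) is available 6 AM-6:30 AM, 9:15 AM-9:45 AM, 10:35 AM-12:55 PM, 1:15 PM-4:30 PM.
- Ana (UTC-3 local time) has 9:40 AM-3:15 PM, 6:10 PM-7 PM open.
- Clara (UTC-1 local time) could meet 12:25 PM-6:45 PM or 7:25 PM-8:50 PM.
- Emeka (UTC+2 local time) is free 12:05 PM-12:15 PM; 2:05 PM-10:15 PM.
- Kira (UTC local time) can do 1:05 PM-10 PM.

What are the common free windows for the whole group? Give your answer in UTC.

Zubin in UTC: 10:05-13:15, 13:20-15:55, 16:40-20:00 (add 1h to convert from UTC-1).
Freya in UTC: 13:40-19:45 (subtract 2h to convert from UTC+2).
Wiremu in UTC: 09:00-09:30, 12:15-12:45, 13:35-15:55, 16:15-19:30 (add 3h to convert from UTC-3).
Ana in UTC: 12:40-18:15, 21:10-22:00 (add 3h to convert from UTC-3).
Clara in UTC: 13:25-19:45, 20:25-21:50 (add 1h to convert from UTC-1).
Emeka in UTC: 10:05-10:15, 12:05-20:15 (subtract 2h to convert from UTC+2).
Kira in UTC: 13:05-22:00.
Zubin ∩ Freya: 13:40-15:55, 16:40-19:45.
Zubin ∩ Freya ∩ Wiremu: 13:40-15:55, 16:40-19:30.
Zubin ∩ Freya ∩ Wiremu ∩ Ana: 13:40-15:55, 16:40-18:15.
Zubin ∩ Freya ∩ Wiremu ∩ Ana ∩ Clara: 13:40-15:55, 16:40-18:15.
Zubin ∩ Freya ∩ Wiremu ∩ Ana ∩ Clara ∩ Emeka: 13:40-15:55, 16:40-18:15.
Zubin ∩ Freya ∩ Wiremu ∩ Ana ∩ Clara ∩ Emeka ∩ Kira: 13:40-15:55, 16:40-18:15.

13:40-15:55, 16:40-18:15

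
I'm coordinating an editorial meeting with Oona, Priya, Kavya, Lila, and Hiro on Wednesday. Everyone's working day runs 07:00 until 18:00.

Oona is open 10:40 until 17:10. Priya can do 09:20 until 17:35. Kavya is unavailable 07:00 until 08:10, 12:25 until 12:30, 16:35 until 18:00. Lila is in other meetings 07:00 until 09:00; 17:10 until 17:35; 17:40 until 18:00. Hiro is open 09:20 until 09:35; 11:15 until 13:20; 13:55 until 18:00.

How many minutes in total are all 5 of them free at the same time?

Oona free: 10:40-17:10.
Priya free: 09:20-17:35.
Kavya free: 08:10-12:25, 12:30-16:35 (invert busy blocks within the working day).
Lila free: 09:00-17:10, 17:35-17:40 (invert busy blocks within the working day).
Hiro free: 09:20-09:35, 11:15-13:20, 13:55-18:00.
Oona ∩ Priya: 10:40-17:10.
Oona ∩ Priya ∩ Kavya: 10:40-12:25, 12:30-16:35.
Oona ∩ Priya ∩ Kavya ∩ Lila: 10:40-12:25, 12:30-16:35.
Oona ∩ Priya ∩ Kavya ∩ Lila ∩ Hiro: 11:15-12:25, 12:30-13:20, 13:55-16:35.
Summing the common windows: 70 + 50 + 160 = 280 minutes.

280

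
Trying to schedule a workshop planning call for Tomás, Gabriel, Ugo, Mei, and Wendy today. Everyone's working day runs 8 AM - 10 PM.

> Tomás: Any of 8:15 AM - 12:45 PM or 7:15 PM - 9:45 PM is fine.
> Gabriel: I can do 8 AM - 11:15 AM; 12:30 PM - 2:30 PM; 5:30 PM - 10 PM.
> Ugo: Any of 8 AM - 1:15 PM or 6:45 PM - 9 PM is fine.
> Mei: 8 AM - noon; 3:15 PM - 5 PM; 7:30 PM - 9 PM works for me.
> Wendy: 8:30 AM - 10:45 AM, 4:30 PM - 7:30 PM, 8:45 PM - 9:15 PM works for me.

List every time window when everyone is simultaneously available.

08:30-10:45, 20:45-21:00

Tomás ∩ Gabriel: 08:15-11:15, 12:30-12:45, 19:15-21:45.
Tomás ∩ Gabriel ∩ Ugo: 08:15-11:15, 12:30-12:45, 19:15-21:00.
Tomás ∩ Gabriel ∩ Ugo ∩ Mei: 08:15-11:15, 19:30-21:00.
Tomás ∩ Gabriel ∩ Ugo ∩ Mei ∩ Wendy: 08:30-10:45, 20:45-21:00.
Those are the intersection windows.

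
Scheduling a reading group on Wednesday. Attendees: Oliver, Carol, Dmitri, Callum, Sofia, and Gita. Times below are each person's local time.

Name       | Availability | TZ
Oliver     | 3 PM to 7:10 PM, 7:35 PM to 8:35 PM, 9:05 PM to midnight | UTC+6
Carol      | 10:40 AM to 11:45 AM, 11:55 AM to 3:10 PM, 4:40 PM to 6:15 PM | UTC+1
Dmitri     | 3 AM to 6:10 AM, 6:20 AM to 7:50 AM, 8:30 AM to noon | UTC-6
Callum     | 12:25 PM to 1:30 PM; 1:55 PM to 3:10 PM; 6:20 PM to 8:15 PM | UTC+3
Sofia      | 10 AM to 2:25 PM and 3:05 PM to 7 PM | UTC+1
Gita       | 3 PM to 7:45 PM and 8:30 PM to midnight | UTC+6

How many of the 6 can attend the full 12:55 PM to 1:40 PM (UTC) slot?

3

Oliver in UTC: 09:00-13:10, 13:35-14:35, 15:05-18:00 (subtract 6h to convert from UTC+6).
Carol in UTC: 09:40-10:45, 10:55-14:10, 15:40-17:15 (subtract 1h to convert from UTC+1).
Dmitri in UTC: 09:00-12:10, 12:20-13:50, 14:30-18:00 (add 6h to convert from UTC-6).
Callum in UTC: 09:25-10:30, 10:55-12:10, 15:20-17:15 (subtract 3h to convert from UTC+3).
Sofia in UTC: 09:00-13:25, 14:05-18:00 (subtract 1h to convert from UTC+1).
Gita in UTC: 09:00-13:45, 14:30-18:00 (subtract 6h to convert from UTC+6).
Carol, Dmitri, and Gita can make the full 12:55-13:40 slot — that's 3.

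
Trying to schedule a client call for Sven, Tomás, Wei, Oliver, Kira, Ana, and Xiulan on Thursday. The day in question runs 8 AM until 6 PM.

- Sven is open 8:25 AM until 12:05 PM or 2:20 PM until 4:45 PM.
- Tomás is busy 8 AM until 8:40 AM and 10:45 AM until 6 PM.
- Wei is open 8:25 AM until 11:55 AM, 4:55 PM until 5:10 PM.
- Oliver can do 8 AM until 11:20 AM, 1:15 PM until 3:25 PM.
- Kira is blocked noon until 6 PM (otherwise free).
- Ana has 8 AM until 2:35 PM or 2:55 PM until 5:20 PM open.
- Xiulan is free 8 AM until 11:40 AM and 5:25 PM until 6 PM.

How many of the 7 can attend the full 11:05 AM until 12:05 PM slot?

Sven free: 08:25-12:05, 14:20-16:45.
Tomás free: 08:40-10:45 (invert busy blocks within the working day).
Wei free: 08:25-11:55, 16:55-17:10.
Oliver free: 08:00-11:20, 13:15-15:25.
Kira free: 08:00-12:00 (invert busy blocks within the working day).
Ana free: 08:00-14:35, 14:55-17:20.
Xiulan free: 08:00-11:40, 17:25-18:00.
Sven and Ana can make the full 11:05-12:05 slot — that's 2.

2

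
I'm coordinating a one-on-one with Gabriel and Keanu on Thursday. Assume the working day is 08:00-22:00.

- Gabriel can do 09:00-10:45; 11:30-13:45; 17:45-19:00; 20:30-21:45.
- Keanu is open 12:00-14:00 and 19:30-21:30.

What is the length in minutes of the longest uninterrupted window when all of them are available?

Gabriel ∩ Keanu: 12:00-13:45, 20:30-21:30.
So the common availability across everyone is 12:00-13:45, 20:30-21:30.
The longest is 12:00-13:45 at 105 minutes.

105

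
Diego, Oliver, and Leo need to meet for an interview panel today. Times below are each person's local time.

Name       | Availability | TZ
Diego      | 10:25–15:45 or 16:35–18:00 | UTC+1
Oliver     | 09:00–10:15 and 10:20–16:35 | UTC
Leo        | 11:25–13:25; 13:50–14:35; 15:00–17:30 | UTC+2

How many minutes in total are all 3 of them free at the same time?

265

Diego in UTC: 09:25-14:45, 15:35-17:00 (subtract 1h to convert from UTC+1).
Oliver in UTC: 09:00-10:15, 10:20-16:35.
Leo in UTC: 09:25-11:25, 11:50-12:35, 13:00-15:30 (subtract 2h to convert from UTC+2).
Diego ∩ Oliver: 09:25-10:15, 10:20-14:45, 15:35-16:35.
Diego ∩ Oliver ∩ Leo: 09:25-10:15, 10:20-11:25, 11:50-12:35, 13:00-14:45.
Summing the common windows: 50 + 65 + 45 + 105 = 265 minutes.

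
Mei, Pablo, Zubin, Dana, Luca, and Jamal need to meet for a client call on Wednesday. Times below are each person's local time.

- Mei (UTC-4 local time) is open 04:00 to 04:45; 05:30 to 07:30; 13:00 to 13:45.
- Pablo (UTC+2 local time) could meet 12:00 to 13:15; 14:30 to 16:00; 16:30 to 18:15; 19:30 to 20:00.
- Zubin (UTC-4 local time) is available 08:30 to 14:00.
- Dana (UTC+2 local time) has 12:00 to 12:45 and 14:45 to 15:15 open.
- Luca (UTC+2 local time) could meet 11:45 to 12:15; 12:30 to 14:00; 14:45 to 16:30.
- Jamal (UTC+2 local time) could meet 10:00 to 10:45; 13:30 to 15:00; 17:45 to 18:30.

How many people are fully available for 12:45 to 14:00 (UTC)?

Mei in UTC: 08:00-08:45, 09:30-11:30, 17:00-17:45 (add 4h to convert from UTC-4).
Pablo in UTC: 10:00-11:15, 12:30-14:00, 14:30-16:15, 17:30-18:00 (subtract 2h to convert from UTC+2).
Zubin in UTC: 12:30-18:00 (add 4h to convert from UTC-4).
Dana in UTC: 10:00-10:45, 12:45-13:15 (subtract 2h to convert from UTC+2).
Luca in UTC: 09:45-10:15, 10:30-12:00, 12:45-14:30 (subtract 2h to convert from UTC+2).
Jamal in UTC: 08:00-08:45, 11:30-13:00, 15:45-16:30 (subtract 2h to convert from UTC+2).
Pablo, Zubin, and Luca can make the full 12:45-14:00 slot — that's 3.

3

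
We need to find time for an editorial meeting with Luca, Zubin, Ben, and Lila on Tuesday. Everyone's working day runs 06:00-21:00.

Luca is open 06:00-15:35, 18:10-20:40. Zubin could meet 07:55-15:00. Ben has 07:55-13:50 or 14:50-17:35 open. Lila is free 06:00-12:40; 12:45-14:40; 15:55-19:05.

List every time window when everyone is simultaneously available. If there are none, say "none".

Luca ∩ Zubin: 07:55-15:00.
Luca ∩ Zubin ∩ Ben: 07:55-13:50, 14:50-15:00.
Luca ∩ Zubin ∩ Ben ∩ Lila: 07:55-12:40, 12:45-13:50.

07:55-12:40, 12:45-13:50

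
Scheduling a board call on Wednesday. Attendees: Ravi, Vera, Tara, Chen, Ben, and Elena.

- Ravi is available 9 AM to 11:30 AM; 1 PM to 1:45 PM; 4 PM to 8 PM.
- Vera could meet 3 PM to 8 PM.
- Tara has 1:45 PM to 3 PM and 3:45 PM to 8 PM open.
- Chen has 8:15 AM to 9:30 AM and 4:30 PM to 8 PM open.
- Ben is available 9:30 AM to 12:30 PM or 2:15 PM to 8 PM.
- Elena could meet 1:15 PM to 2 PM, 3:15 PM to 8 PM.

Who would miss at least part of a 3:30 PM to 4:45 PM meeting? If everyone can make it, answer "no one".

Ravi: not fully free for 15:30-16:45. Vera: free for 15:30-16:45. Tara: not fully free for 15:30-16:45. Chen: not fully free for 15:30-16:45. Ben: free for 15:30-16:45. Elena: free for 15:30-16:45.

Chen, Ravi, Tara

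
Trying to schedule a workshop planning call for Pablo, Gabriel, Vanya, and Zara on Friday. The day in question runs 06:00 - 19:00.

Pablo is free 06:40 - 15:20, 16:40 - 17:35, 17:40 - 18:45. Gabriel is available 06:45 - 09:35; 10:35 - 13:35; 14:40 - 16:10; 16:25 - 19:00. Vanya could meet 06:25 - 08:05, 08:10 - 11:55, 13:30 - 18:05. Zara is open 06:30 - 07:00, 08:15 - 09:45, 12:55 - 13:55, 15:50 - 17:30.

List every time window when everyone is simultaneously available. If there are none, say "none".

06:45-07:00, 08:15-09:35, 13:30-13:35, 16:40-17:30

Pablo ∩ Gabriel: 06:45-09:35, 10:35-13:35, 14:40-15:20, 16:40-17:35, 17:40-18:45.
Pablo ∩ Gabriel ∩ Vanya: 06:45-08:05, 08:10-09:35, 10:35-11:55, 13:30-13:35, 14:40-15:20, 16:40-17:35, 17:40-18:05.
Pablo ∩ Gabriel ∩ Vanya ∩ Zara: 06:45-07:00, 08:15-09:35, 13:30-13:35, 16:40-17:30.
Those are the intersection windows.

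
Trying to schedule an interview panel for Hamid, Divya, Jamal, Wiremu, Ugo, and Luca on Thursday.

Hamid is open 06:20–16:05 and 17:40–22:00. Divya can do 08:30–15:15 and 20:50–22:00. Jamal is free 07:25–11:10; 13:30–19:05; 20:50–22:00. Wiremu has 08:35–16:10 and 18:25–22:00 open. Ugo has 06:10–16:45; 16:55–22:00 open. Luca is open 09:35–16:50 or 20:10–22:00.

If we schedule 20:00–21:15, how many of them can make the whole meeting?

Hamid, Wiremu, and Ugo can make the full 20:00-21:15 slot — that's 3.

3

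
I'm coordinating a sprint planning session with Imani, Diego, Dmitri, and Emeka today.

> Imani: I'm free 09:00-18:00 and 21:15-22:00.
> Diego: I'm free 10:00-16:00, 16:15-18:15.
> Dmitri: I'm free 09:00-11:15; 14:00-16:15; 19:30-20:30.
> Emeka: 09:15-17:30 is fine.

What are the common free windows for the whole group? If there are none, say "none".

10:00-11:15, 14:00-16:00

Imani ∩ Diego: 10:00-16:00, 16:15-18:00.
Imani ∩ Diego ∩ Dmitri: 10:00-11:15, 14:00-16:00.
Imani ∩ Diego ∩ Dmitri ∩ Emeka: 10:00-11:15, 14:00-16:00.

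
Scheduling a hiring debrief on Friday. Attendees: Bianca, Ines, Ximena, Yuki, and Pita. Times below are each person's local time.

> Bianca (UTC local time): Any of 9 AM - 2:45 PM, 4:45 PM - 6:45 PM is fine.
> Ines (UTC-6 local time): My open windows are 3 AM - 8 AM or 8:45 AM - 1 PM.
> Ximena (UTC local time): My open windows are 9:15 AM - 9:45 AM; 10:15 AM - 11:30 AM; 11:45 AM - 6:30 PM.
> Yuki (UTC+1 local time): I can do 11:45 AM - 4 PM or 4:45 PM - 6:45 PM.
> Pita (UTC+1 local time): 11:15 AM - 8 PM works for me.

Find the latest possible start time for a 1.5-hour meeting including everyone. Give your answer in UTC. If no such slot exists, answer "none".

Bianca in UTC: 09:00-14:45, 16:45-18:45.
Ines in UTC: 09:00-14:00, 14:45-19:00 (add 6h to convert from UTC-6).
Ximena in UTC: 09:15-09:45, 10:15-11:30, 11:45-18:30.
Yuki in UTC: 10:45-15:00, 15:45-17:45 (subtract 1h to convert from UTC+1).
Pita in UTC: 10:15-19:00 (subtract 1h to convert from UTC+1).
Bianca ∩ Ines: 09:00-14:00, 16:45-18:45.
Bianca ∩ Ines ∩ Ximena: 09:15-09:45, 10:15-11:30, 11:45-14:00, 16:45-18:30.
Bianca ∩ Ines ∩ Ximena ∩ Yuki: 10:45-11:30, 11:45-14:00, 16:45-17:45.
Bianca ∩ Ines ∩ Ximena ∩ Yuki ∩ Pita: 10:45-11:30, 11:45-14:00, 16:45-17:45.
So the common availability across everyone is 10:45-11:30, 11:45-14:00, 16:45-17:45.
The last common window of at least 90 minutes is 11:45-14:00; a 90-minute meeting can start as late as 12:30 and still end by 14:00.

12:30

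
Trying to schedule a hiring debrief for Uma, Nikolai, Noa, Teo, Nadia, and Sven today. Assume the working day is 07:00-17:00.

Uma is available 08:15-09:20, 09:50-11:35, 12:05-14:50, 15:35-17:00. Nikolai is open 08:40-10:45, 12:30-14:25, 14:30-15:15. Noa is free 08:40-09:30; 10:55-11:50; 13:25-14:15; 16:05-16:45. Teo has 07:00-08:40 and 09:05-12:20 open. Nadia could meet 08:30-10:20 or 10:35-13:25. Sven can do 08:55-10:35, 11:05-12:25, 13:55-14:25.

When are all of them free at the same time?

Uma ∩ Nikolai: 08:40-09:20, 09:50-10:45, 12:30-14:25, 14:30-14:50.
Uma ∩ Nikolai ∩ Noa: 08:40-09:20, 13:25-14:15.
Uma ∩ Nikolai ∩ Noa ∩ Teo: 09:05-09:20.
Uma ∩ Nikolai ∩ Noa ∩ Teo ∩ Nadia: 09:05-09:20.
Uma ∩ Nikolai ∩ Noa ∩ Teo ∩ Nadia ∩ Sven: 09:05-09:20.
So the common availability across everyone is 09:05-09:20.

09:05-09:20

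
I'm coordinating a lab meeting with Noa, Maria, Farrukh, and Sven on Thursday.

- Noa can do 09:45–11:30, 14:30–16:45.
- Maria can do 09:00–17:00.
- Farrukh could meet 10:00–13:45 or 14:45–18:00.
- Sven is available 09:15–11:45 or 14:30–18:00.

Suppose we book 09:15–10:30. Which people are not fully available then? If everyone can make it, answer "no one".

Noa: not fully free for 09:15-10:30. Maria: free for 09:15-10:30. Farrukh: not fully free for 09:15-10:30. Sven: free for 09:15-10:30.

Farrukh, Noa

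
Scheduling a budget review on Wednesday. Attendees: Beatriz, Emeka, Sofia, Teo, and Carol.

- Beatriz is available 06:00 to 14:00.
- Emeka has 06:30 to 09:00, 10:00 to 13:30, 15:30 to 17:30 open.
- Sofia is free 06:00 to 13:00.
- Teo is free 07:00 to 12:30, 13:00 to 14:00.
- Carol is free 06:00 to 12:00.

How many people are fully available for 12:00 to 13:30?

Beatriz and Emeka can make the full 12:00-13:30 slot — that's 2.

2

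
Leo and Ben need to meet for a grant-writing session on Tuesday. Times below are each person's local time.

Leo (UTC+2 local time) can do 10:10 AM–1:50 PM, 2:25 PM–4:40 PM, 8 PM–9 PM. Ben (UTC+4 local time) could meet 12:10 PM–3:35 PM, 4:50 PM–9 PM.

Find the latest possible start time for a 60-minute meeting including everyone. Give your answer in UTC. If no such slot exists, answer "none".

Leo in UTC: 08:10-11:50, 12:25-14:40, 18:00-19:00 (subtract 2h to convert from UTC+2).
Ben in UTC: 08:10-11:35, 12:50-17:00 (subtract 4h to convert from UTC+4).
Leo ∩ Ben: 08:10-11:35, 12:50-14:40.
The last common window of at least 60 minutes is 12:50-14:40; a 60-minute meeting can start as late as 13:40 and still end by 14:40.

13:40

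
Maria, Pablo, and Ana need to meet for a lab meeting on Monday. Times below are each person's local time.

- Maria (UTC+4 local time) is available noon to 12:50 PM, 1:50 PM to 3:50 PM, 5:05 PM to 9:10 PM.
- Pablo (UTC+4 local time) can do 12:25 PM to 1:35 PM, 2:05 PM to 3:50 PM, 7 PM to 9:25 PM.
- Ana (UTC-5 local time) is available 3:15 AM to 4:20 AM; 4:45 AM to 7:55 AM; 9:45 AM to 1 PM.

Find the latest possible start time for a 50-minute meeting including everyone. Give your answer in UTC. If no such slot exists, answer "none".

Maria in UTC: 08:00-08:50, 09:50-11:50, 13:05-17:10 (subtract 4h to convert from UTC+4).
Pablo in UTC: 08:25-09:35, 10:05-11:50, 15:00-17:25 (subtract 4h to convert from UTC+4).
Ana in UTC: 08:15-09:20, 09:45-12:55, 14:45-18:00 (add 5h to convert from UTC-5).
Maria ∩ Pablo: 08:25-08:50, 10:05-11:50, 15:00-17:10.
Maria ∩ Pablo ∩ Ana: 08:25-08:50, 10:05-11:50, 15:00-17:10.
Those are the intersection windows.
The last common window of at least 50 minutes is 15:00-17:10; a 50-minute meeting can start as late as 16:20 and still end by 17:10.

16:20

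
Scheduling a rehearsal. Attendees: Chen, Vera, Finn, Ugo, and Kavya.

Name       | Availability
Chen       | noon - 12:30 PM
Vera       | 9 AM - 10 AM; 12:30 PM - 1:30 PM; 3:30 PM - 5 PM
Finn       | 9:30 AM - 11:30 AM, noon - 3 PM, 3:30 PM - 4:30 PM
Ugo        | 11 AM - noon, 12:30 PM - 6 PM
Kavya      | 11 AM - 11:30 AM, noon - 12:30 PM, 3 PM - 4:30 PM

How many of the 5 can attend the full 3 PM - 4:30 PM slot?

Ugo and Kavya can make the full 15:00-16:30 slot — that's 2.

2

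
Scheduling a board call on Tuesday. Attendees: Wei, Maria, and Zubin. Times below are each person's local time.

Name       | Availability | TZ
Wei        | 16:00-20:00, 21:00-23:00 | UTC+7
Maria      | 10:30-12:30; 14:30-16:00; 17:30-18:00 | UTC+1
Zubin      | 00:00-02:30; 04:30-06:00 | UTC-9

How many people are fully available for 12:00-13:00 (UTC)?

Wei in UTC: 09:00-13:00, 14:00-16:00 (subtract 7h to convert from UTC+7).
Maria in UTC: 09:30-11:30, 13:30-15:00, 16:30-17:00 (subtract 1h to convert from UTC+1).
Zubin in UTC: 09:00-11:30, 13:30-15:00 (add 9h to convert from UTC-9).
Wei can make the full 12:00-13:00 slot — that's 1.

1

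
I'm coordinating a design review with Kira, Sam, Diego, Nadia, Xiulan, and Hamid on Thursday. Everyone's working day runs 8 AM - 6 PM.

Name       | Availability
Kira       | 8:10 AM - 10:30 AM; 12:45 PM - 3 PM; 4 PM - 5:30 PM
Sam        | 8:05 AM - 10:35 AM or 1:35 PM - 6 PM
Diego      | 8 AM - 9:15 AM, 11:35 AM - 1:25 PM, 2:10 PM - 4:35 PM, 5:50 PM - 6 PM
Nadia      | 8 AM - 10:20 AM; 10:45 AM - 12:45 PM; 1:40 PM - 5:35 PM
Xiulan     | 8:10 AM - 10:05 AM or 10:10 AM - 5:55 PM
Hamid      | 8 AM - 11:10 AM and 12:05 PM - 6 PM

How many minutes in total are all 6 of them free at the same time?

150

Kira ∩ Sam: 08:10-10:30, 13:35-15:00, 16:00-17:30.
Kira ∩ Sam ∩ Diego: 08:10-09:15, 14:10-15:00, 16:00-16:35.
Kira ∩ Sam ∩ Diego ∩ Nadia: 08:10-09:15, 14:10-15:00, 16:00-16:35.
Kira ∩ Sam ∩ Diego ∩ Nadia ∩ Xiulan: 08:10-09:15, 14:10-15:00, 16:00-16:35.
Kira ∩ Sam ∩ Diego ∩ Nadia ∩ Xiulan ∩ Hamid: 08:10-09:15, 14:10-15:00, 16:00-16:35.
So the common availability across everyone is 08:10-09:15, 14:10-15:00, 16:00-16:35.
Summing the common windows: 65 + 50 + 35 = 150 minutes.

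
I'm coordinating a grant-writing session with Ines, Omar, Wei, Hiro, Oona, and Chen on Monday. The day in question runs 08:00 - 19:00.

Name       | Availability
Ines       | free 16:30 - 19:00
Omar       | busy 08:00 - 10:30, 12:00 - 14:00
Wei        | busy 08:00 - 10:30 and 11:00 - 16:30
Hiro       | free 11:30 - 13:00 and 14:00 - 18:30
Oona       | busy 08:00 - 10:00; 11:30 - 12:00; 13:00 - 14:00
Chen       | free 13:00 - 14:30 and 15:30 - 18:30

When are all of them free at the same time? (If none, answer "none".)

16:30-18:30

Ines free: 16:30-19:00.
Omar free: 10:30-12:00, 14:00-19:00 (invert busy blocks within the working day).
Wei free: 10:30-11:00, 16:30-19:00 (invert busy blocks within the working day).
Hiro free: 11:30-13:00, 14:00-18:30.
Oona free: 10:00-11:30, 12:00-13:00, 14:00-19:00 (invert busy blocks within the working day).
Chen free: 13:00-14:30, 15:30-18:30.
Ines ∩ Omar: 16:30-19:00.
Ines ∩ Omar ∩ Wei: 16:30-19:00.
Ines ∩ Omar ∩ Wei ∩ Hiro: 16:30-18:30.
Ines ∩ Omar ∩ Wei ∩ Hiro ∩ Oona: 16:30-18:30.
Ines ∩ Omar ∩ Wei ∩ Hiro ∩ Oona ∩ Chen: 16:30-18:30.
So the common availability across everyone is 16:30-18:30.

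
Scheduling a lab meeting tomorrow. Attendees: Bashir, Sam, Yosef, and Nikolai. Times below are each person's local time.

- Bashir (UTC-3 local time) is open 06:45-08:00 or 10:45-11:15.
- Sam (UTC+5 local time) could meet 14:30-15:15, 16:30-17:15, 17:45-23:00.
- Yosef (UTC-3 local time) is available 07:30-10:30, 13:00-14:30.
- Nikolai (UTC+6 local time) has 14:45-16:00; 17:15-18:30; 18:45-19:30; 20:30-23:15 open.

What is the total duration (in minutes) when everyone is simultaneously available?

Bashir in UTC: 09:45-11:00, 13:45-14:15 (add 3h to convert from UTC-3).
Sam in UTC: 09:30-10:15, 11:30-12:15, 12:45-18:00 (subtract 5h to convert from UTC+5).
Yosef in UTC: 10:30-13:30, 16:00-17:30 (add 3h to convert from UTC-3).
Nikolai in UTC: 08:45-10:00, 11:15-12:30, 12:45-13:30, 14:30-17:15 (subtract 6h to convert from UTC+6).
Bashir ∩ Sam: 09:45-10:15, 13:45-14:15.
Bashir ∩ Sam ∩ Yosef: ∅.
Bashir ∩ Sam ∩ Yosef ∩ Nikolai: ∅.
There is no time when everyone is free.
There is no common window, so the total is 0 minutes.

0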